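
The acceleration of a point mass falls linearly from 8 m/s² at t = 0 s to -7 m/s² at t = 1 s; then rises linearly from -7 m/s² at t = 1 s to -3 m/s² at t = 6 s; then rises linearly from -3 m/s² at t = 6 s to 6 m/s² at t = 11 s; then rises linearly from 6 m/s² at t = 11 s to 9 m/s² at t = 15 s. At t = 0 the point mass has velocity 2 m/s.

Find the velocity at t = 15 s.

Δv equals the area under the a-t graph; then v = v₀ + Δv.
0–1 s: ½(8 + -7)(1) = 0.5 m/s
1–6 s: ½(-7 + -3)(5) = -25 m/s
6–11 s: ½(-3 + 6)(5) = 7.5 m/s
11–15 s: ½(6 + 9)(4) = 30 m/s
Δv = 13 m/s, so v(15) = 2 + (13) = 15 m/s.

15 m/s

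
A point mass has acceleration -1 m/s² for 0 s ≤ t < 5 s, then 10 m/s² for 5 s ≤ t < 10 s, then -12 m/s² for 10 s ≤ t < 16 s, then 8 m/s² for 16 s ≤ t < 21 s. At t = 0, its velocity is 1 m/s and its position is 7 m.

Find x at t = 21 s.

On each constant-a segment, Δv = aΔt and Δx = v₀Δt + ½aΔt²; chain segment to segment.
0–5 s: v starts 1 m/s; Δx = 1·5 + ½·-1·5² = -7.5 m; v ends -4 m/s.
5–10 s: v starts -4 m/s; Δx = -4·5 + ½·10·5² = 105 m; v ends 46 m/s.
10–16 s: v starts 46 m/s; Δx = 46·6 + ½·-12·6² = 60 m; v ends -26 m/s.
16–21 s: v starts -26 m/s; Δx = -26·5 + ½·8·5² = -30 m; v ends 14 m/s.
x(21) = 7 + Σ Δx = 134.5 m.

134.5 m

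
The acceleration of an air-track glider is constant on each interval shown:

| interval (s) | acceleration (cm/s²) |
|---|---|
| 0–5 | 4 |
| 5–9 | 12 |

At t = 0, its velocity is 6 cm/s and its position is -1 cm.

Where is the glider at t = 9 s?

279 cm

On each constant-a segment, Δv = aΔt and Δx = v₀Δt + ½aΔt²; chain segment to segment.
0–5 s: v starts 6 cm/s; Δx = 6·5 + ½·4·5² = 80 cm; v ends 26 cm/s.
5–9 s: v starts 26 cm/s; Δx = 26·4 + ½·12·4² = 200 cm; v ends 74 cm/s.
x(9) = -1 + Σ Δx = 279 cm.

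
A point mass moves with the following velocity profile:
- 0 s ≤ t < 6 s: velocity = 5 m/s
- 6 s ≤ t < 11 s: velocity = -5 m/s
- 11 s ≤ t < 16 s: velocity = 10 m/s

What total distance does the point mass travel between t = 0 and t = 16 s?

Distance (not displacement) is the total path length: add the absolute areas under v-t.
0–6 s: |5| × 6 = 30 m
6–11 s: |-5| × 5 = 25 m
11–16 s: |10| × 5 = 50 m
Total distance = 105 m

105 m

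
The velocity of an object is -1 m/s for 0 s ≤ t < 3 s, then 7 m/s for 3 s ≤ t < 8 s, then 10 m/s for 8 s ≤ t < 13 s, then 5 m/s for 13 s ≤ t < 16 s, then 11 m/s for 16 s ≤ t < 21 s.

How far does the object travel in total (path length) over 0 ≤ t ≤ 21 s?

Distance (not displacement) is the total path length: add the absolute areas under v-t.
0–3 s: |-1| × 3 = 3 m
3–8 s: |7| × 5 = 35 m
8–13 s: |10| × 5 = 50 m
13–16 s: |5| × 3 = 15 m
16–21 s: |11| × 5 = 55 m
Total distance = 158 m

158 m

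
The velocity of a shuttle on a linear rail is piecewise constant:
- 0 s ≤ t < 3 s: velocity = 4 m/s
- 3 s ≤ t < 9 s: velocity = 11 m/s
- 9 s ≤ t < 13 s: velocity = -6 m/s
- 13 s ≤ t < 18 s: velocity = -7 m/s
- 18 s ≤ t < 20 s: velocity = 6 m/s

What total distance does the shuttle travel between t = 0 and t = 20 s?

149 m

Distance (not displacement) is the total path length: add the absolute areas under v-t.
0–3 s: |4| × 3 = 12 m
3–9 s: |11| × 6 = 66 m
9–13 s: |-6| × 4 = 24 m
13–18 s: |-7| × 5 = 35 m
18–20 s: |6| × 2 = 12 m
Total distance = 149 m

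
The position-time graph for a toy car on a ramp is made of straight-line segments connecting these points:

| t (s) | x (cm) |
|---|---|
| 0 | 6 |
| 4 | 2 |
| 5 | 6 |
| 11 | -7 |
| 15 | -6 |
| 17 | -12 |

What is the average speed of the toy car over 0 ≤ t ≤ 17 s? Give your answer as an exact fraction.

28/17 cm/s

Average speed = (total path length)/(elapsed time); on a piecewise-linear x-t graph the path length is Σ|Δx|.
0–4 s: |Δx| = |2 − 6| = 4 cm
4–5 s: |Δx| = |6 − 2| = 4 cm
5–11 s: |Δx| = |-7 − 6| = 13 cm
11–15 s: |Δx| = |-6 − -7| = 1 cm
15–17 s: |Δx| = |-12 − -6| = 6 cm
Total path = 28 cm; average speed = 28/17 = 28/17 cm/s.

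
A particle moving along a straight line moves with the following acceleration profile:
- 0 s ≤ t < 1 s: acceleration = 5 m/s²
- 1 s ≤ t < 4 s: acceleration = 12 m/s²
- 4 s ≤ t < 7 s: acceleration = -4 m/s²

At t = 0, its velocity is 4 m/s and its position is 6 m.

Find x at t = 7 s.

210.5 m

On each constant-a segment, Δv = aΔt and Δx = v₀Δt + ½aΔt²; chain segment to segment.
0–1 s: v starts 4 m/s; Δx = 4·1 + ½·5·1² = 6.5 m; v ends 9 m/s.
1–4 s: v starts 9 m/s; Δx = 9·3 + ½·12·3² = 81 m; v ends 45 m/s.
4–7 s: v starts 45 m/s; Δx = 45·3 + ½·-4·3² = 117 m; v ends 33 m/s.
x(7) = 6 + Σ Δx = 210.5 m.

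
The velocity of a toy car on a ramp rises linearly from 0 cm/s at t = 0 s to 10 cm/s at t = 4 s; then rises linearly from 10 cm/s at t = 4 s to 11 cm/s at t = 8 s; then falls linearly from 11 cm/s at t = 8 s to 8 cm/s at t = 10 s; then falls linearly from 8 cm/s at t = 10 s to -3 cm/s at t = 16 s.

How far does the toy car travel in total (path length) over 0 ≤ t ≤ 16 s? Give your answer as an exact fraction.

1110/11 cm

Total distance travelled is ∫|v| dt — sum the magnitudes of each area piece.
0–4 s: |½(0 + 10)(4)| = 20 cm
4–8 s: |½(10 + 11)(4)| = 42 cm
8–10 s: |½(11 + 8)(2)| = 19 cm
10–16 s: v = 0 at t = 158/11 s; triangle areas 192/11 + 27/11 = 219/11 cm
Total distance = 1110/11 cm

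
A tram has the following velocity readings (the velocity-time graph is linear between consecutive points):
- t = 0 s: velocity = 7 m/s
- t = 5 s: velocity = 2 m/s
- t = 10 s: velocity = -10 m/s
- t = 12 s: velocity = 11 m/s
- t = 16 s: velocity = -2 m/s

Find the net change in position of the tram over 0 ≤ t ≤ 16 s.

21.5 m

Net displacement equals the area under the velocity-time graph (areas below the axis count negative).
0–5 s: ½(7 + 2)(5) = 22.5 m
5–10 s: ½(2 + -10)(5) = -20 m
10–12 s: ½(-10 + 11)(2) = 1 m
12–16 s: ½(11 + -2)(4) = 18 m
Net displacement = 21.5 m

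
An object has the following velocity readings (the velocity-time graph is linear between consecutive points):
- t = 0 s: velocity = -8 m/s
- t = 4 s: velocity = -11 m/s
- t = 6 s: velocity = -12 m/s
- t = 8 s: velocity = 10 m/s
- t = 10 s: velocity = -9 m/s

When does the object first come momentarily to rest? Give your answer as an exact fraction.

t = 78/11 s

v changes sign on 6–8 s (from -12 to 10); the graph is linear there, so v = 0 at t = 6 + (12)·(8 − 6)/(10 − -12) = 78/11 s.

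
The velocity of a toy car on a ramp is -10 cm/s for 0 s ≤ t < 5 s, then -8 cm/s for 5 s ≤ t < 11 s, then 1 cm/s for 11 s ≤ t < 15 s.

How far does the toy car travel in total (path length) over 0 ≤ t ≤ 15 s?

Distance (not displacement) is the total path length: add the absolute areas under v-t.
0–5 s: |-10| × 5 = 50 cm
5–11 s: |-8| × 6 = 48 cm
11–15 s: |1| × 4 = 4 cm
Total distance = 102 cm

102 cm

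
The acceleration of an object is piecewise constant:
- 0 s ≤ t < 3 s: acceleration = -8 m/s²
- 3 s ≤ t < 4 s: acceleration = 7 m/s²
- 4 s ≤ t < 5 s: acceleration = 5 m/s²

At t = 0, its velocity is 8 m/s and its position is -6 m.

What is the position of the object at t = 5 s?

-37 m

On each constant-a segment, Δv = aΔt and Δx = v₀Δt + ½aΔt²; chain segment to segment.
0–3 s: v starts 8 m/s; Δx = 8·3 + ½·-8·3² = -12 m; v ends -16 m/s.
3–4 s: v starts -16 m/s; Δx = -16·1 + ½·7·1² = -12.5 m; v ends -9 m/s.
4–5 s: v starts -9 m/s; Δx = -9·1 + ½·5·1² = -6.5 m; v ends -4 m/s.
x(5) = -6 + Σ Δx = -37 m.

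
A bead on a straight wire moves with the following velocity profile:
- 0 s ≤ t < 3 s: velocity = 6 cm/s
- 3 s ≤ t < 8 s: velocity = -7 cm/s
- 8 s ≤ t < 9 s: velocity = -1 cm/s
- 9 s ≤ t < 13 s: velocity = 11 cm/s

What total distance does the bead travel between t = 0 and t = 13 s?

98 cm

Total distance travelled is ∫|v| dt — sum the magnitudes of each area piece.
0–3 s: |6| × 3 = 18 cm
3–8 s: |-7| × 5 = 35 cm
8–9 s: |-1| × 1 = 1 cm
9–13 s: |11| × 4 = 44 cm
Total distance = 98 cm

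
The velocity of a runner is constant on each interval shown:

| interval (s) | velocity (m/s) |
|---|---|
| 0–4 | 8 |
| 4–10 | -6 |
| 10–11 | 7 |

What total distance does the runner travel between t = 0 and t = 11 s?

75 m

Total distance travelled is ∫|v| dt — sum the magnitudes of each area piece.
0–4 s: |8| × 4 = 32 m
4–10 s: |-6| × 6 = 36 m
10–11 s: |7| × 1 = 7 m
Total distance = 75 m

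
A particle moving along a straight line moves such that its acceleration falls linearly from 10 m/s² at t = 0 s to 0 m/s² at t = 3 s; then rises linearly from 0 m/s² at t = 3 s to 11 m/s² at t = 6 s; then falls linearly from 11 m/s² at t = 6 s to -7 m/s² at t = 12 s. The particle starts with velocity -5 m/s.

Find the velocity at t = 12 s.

Δv equals the area under the a-t graph; then v = v₀ + Δv.
0–3 s: ½(10 + 0)(3) = 15 m/s
3–6 s: ½(0 + 11)(3) = 16.5 m/s
6–12 s: ½(11 + -7)(6) = 12 m/s
Δv = 43.5 m/s, so v(12) = -5 + (43.5) = 38.5 m/s.

38.5 m/s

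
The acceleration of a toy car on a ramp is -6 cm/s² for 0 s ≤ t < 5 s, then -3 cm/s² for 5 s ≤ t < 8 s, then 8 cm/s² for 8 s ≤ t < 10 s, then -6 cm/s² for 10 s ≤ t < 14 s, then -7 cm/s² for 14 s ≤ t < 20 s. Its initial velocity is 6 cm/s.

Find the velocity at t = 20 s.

-83 cm/s

Δv equals the area under the a-t graph; then v = v₀ + Δv.
0–5 s: -6 × 5 = -30 cm/s
5–8 s: -3 × 3 = -9 cm/s
8–10 s: 8 × 2 = 16 cm/s
10–14 s: -6 × 4 = -24 cm/s
14–20 s: -7 × 6 = -42 cm/s
Δv = -89 cm/s, so v(20) = 6 + (-89) = -83 cm/s.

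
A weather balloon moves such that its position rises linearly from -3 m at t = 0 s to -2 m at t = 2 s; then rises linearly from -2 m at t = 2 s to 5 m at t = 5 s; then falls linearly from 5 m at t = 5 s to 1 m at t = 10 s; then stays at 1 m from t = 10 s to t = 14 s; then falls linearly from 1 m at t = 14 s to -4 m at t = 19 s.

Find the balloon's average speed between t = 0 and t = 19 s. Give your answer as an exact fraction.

Average speed = (total path length)/(elapsed time); on a piecewise-linear x-t graph the path length is Σ|Δx|.
0–2 s: |Δx| = |-2 − -3| = 1 m
2–5 s: |Δx| = |5 − -2| = 7 m
5–10 s: |Δx| = |1 − 5| = 4 m
10–14 s: |Δx| = |1 − 1| = 0 m
14–19 s: |Δx| = |-4 − 1| = 5 m
Total path = 17 m; average speed = 17/19 = 17/19 m/s.

17/19 m/s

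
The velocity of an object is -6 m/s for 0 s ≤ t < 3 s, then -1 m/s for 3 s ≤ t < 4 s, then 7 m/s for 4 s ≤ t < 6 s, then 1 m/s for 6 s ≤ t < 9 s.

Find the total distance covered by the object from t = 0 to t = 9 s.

36 m

Total distance travelled is ∫|v| dt — sum the magnitudes of each area piece.
0–3 s: |-6| × 3 = 18 m
3–4 s: |-1| × 1 = 1 m
4–6 s: |7| × 2 = 14 m
6–9 s: |1| × 3 = 3 m
Total distance = 36 m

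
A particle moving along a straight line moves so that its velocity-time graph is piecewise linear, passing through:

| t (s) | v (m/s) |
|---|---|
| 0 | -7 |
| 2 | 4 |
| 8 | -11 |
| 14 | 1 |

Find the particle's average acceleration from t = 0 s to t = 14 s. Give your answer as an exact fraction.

4/7 m/s²

Average acceleration = Δv/Δt = (1 − -7)/(14 − 0) = 4/7 m/s².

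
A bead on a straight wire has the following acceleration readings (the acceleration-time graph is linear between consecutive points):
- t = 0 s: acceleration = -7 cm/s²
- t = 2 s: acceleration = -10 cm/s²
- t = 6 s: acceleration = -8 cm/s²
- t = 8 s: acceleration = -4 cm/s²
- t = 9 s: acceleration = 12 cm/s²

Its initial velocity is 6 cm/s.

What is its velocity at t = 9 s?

-55 cm/s

Δv equals the area under the a-t graph; then v = v₀ + Δv.
0–2 s: ½(-7 + -10)(2) = -17 cm/s
2–6 s: ½(-10 + -8)(4) = -36 cm/s
6–8 s: ½(-8 + -4)(2) = -12 cm/s
8–9 s: ½(-4 + 12)(1) = 4 cm/s
Δv = -61 cm/s, so v(9) = 6 + (-61) = -55 cm/s.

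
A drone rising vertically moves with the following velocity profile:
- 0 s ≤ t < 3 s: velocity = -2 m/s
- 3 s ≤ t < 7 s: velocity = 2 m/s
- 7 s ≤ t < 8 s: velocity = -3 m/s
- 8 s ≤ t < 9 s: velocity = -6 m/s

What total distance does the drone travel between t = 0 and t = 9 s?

Total distance travelled is ∫|v| dt — sum the magnitudes of each area piece.
0–3 s: |-2| × 3 = 6 m
3–7 s: |2| × 4 = 8 m
7–8 s: |-3| × 1 = 3 m
8–9 s: |-6| × 1 = 6 m
Total distance = 23 m

23 m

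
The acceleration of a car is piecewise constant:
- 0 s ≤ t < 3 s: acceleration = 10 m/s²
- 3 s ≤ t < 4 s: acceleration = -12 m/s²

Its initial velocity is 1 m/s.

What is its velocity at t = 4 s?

19 m/s

Δv equals the area under the a-t graph; then v = v₀ + Δv.
0–3 s: 10 × 3 = 30 m/s
3–4 s: -12 × 1 = -12 m/s
Δv = 18 m/s, so v(4) = 1 + (18) = 19 m/s.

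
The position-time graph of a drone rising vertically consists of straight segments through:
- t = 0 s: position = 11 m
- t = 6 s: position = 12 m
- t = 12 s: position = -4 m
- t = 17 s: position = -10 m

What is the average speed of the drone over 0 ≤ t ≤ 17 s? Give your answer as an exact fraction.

Average speed = (total path length)/(elapsed time); on a piecewise-linear x-t graph the path length is Σ|Δx|.
0–6 s: |Δx| = |12 − 11| = 1 m
6–12 s: |Δx| = |-4 − 12| = 16 m
12–17 s: |Δx| = |-10 − -4| = 6 m
Total path = 23 m; average speed = 23/17 = 23/17 m/s.

23/17 m/s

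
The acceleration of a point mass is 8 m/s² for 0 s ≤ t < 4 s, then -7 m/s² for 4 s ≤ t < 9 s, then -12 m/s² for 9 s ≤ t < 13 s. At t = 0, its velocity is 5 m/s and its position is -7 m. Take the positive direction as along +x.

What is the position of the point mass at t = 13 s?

On each constant-a segment, Δv = aΔt and Δx = v₀Δt + ½aΔt²; chain segment to segment.
0–4 s: v starts 5 m/s; Δx = 5·4 + ½·8·4² = 84 m; v ends 37 m/s.
4–9 s: v starts 37 m/s; Δx = 37·5 + ½·-7·5² = 97.5 m; v ends 2 m/s.
9–13 s: v starts 2 m/s; Δx = 2·4 + ½·-12·4² = -88 m; v ends -46 m/s.
x(13) = -7 + Σ Δx = 86.5 m.

86.5 m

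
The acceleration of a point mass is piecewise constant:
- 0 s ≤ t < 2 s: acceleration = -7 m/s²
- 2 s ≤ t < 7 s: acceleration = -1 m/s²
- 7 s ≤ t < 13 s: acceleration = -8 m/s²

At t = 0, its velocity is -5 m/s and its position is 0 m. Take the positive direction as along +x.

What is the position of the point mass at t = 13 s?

-419.5 m

On each constant-a segment, Δv = aΔt and Δx = v₀Δt + ½aΔt²; chain segment to segment.
0–2 s: v starts -5 m/s; Δx = -5·2 + ½·-7·2² = -24 m; v ends -19 m/s.
2–7 s: v starts -19 m/s; Δx = -19·5 + ½·-1·5² = -107.5 m; v ends -24 m/s.
7–13 s: v starts -24 m/s; Δx = -24·6 + ½·-8·6² = -288 m; v ends -72 m/s.
x(13) = 0 + Σ Δx = -419.5 m.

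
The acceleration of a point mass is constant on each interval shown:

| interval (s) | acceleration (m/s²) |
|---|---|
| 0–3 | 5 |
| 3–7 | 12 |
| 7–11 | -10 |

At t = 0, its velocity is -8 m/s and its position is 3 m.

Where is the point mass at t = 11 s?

265.5 m

On each constant-a segment, Δv = aΔt and Δx = v₀Δt + ½aΔt²; chain segment to segment.
0–3 s: v starts -8 m/s; Δx = -8·3 + ½·5·3² = -1.5 m; v ends 7 m/s.
3–7 s: v starts 7 m/s; Δx = 7·4 + ½·12·4² = 124 m; v ends 55 m/s.
7–11 s: v starts 55 m/s; Δx = 55·4 + ½·-10·4² = 140 m; v ends 15 m/s.
x(11) = 3 + Σ Δx = 265.5 m.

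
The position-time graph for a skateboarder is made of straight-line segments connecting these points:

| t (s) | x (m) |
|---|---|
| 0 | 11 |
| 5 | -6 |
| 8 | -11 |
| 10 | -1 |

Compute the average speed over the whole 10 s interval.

3.2 m/s

Average speed = (total path length)/(elapsed time); on a piecewise-linear x-t graph the path length is Σ|Δx|.
0–5 s: |Δx| = |-6 − 11| = 17 m
5–8 s: |Δx| = |-11 − -6| = 5 m
8–10 s: |Δx| = |-1 − -11| = 10 m
Total path = 32 m; average speed = 32/10 = 3.2 m/s.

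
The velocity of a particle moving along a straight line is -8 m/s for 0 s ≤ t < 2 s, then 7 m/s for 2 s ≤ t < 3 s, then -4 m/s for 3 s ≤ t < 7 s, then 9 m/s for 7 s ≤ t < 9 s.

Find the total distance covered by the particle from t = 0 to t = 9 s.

57 m

Total distance travelled is ∫|v| dt — sum the magnitudes of each area piece.
0–2 s: |-8| × 2 = 16 m
2–3 s: |7| × 1 = 7 m
3–7 s: |-4| × 4 = 16 m
7–9 s: |9| × 2 = 18 m
Total distance = 57 m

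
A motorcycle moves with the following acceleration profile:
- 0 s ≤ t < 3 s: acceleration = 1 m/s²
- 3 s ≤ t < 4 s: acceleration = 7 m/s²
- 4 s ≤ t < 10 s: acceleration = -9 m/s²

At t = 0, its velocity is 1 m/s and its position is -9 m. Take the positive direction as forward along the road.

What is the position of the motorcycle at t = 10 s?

-90 m

On each constant-a segment, Δv = aΔt and Δx = v₀Δt + ½aΔt²; chain segment to segment.
0–3 s: v starts 1 m/s; Δx = 1·3 + ½·1·3² = 7.5 m; v ends 4 m/s.
3–4 s: v starts 4 m/s; Δx = 4·1 + ½·7·1² = 7.5 m; v ends 11 m/s.
4–10 s: v starts 11 m/s; Δx = 11·6 + ½·-9·6² = -96 m; v ends -43 m/s.
x(10) = -9 + Σ Δx = -90 m.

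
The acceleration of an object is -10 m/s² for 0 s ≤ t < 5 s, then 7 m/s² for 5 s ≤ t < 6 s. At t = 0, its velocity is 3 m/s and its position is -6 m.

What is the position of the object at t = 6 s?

On each constant-a segment, Δv = aΔt and Δx = v₀Δt + ½aΔt²; chain segment to segment.
0–5 s: v starts 3 m/s; Δx = 3·5 + ½·-10·5² = -110 m; v ends -47 m/s.
5–6 s: v starts -47 m/s; Δx = -47·1 + ½·7·1² = -43.5 m; v ends -40 m/s.
x(6) = -6 + Σ Δx = -159.5 m.

-159.5 m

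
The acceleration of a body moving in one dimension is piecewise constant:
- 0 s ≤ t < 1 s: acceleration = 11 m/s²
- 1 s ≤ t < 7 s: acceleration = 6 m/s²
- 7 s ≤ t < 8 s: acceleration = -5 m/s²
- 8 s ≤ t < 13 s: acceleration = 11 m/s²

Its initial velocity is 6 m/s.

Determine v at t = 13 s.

103 m/s

Δv equals the area under the a-t graph; then v = v₀ + Δv.
0–1 s: 11 × 1 = 11 m/s
1–7 s: 6 × 6 = 36 m/s
7–8 s: -5 × 1 = -5 m/s
8–13 s: 11 × 5 = 55 m/s
Δv = 97 m/s, so v(13) = 6 + (97) = 103 m/s.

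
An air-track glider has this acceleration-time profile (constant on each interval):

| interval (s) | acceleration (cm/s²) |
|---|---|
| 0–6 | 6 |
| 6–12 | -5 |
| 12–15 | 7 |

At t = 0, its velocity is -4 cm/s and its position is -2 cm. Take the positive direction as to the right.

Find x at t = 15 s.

221.5 cm

On each constant-a segment, Δv = aΔt and Δx = v₀Δt + ½aΔt²; chain segment to segment.
0–6 s: v starts -4 cm/s; Δx = -4·6 + ½·6·6² = 84 cm; v ends 32 cm/s.
6–12 s: v starts 32 cm/s; Δx = 32·6 + ½·-5·6² = 102 cm; v ends 2 cm/s.
12–15 s: v starts 2 cm/s; Δx = 2·3 + ½·7·3² = 37.5 cm; v ends 23 cm/s.
x(15) = -2 + Σ Δx = 221.5 cm.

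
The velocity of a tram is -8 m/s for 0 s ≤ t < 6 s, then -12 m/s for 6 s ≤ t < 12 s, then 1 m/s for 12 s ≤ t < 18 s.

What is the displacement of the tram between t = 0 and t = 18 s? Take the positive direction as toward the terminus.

Net displacement equals the area under the velocity-time graph (areas below the axis count negative).
0–6 s: -8 × 6 = -48 m
6–12 s: -12 × 6 = -72 m
12–18 s: 1 × 6 = 6 m
Net displacement = -114 m

-114 m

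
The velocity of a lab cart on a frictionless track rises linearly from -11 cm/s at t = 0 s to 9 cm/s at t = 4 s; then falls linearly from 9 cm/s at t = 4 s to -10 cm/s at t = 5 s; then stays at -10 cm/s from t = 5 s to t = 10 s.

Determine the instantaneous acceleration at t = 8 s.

0 cm/s²

Acceleration is the slope of the v-t graph on 5–10 s: (-10 − -10)/(10 − 5) = 0 cm/s².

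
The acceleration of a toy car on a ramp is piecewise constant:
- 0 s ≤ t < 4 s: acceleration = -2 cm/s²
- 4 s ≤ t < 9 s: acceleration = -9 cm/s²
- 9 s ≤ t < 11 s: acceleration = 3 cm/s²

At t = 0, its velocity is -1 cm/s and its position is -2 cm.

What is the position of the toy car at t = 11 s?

-281.5 cm

On each constant-a segment, Δv = aΔt and Δx = v₀Δt + ½aΔt²; chain segment to segment.
0–4 s: v starts -1 cm/s; Δx = -1·4 + ½·-2·4² = -20 cm; v ends -9 cm/s.
4–9 s: v starts -9 cm/s; Δx = -9·5 + ½·-9·5² = -157.5 cm; v ends -54 cm/s.
9–11 s: v starts -54 cm/s; Δx = -54·2 + ½·3·2² = -102 cm; v ends -48 cm/s.
x(11) = -2 + Σ Δx = -281.5 cm.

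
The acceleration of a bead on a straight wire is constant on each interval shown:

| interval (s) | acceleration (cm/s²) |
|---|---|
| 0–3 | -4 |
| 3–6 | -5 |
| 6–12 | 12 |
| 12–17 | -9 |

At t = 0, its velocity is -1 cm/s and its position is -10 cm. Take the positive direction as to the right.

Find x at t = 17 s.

On each constant-a segment, Δv = aΔt and Δx = v₀Δt + ½aΔt²; chain segment to segment.
0–3 s: v starts -1 cm/s; Δx = -1·3 + ½·-4·3² = -21 cm; v ends -13 cm/s.
3–6 s: v starts -13 cm/s; Δx = -13·3 + ½·-5·3² = -61.5 cm; v ends -28 cm/s.
6–12 s: v starts -28 cm/s; Δx = -28·6 + ½·12·6² = 48 cm; v ends 44 cm/s.
12–17 s: v starts 44 cm/s; Δx = 44·5 + ½·-9·5² = 107.5 cm; v ends -1 cm/s.
x(17) = -10 + Σ Δx = 63 cm.

63 cm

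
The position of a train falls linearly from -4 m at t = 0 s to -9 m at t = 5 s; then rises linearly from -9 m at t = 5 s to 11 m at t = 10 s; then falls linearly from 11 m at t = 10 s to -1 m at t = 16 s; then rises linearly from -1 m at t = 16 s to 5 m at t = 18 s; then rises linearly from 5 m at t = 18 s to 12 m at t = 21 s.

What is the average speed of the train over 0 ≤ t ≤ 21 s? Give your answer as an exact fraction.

50/21 m/s

Average speed = (total path length)/(elapsed time); on a piecewise-linear x-t graph the path length is Σ|Δx|.
0–5 s: |Δx| = |-9 − -4| = 5 m
5–10 s: |Δx| = |11 − -9| = 20 m
10–16 s: |Δx| = |-1 − 11| = 12 m
16–18 s: |Δx| = |5 − -1| = 6 m
18–21 s: |Δx| = |12 − 5| = 7 m
Total path = 50 m; average speed = 50/21 = 50/21 m/s.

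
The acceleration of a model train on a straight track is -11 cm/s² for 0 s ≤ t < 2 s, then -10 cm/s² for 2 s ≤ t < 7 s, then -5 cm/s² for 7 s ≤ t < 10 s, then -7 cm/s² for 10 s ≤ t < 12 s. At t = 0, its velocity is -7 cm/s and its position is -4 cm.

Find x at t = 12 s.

-771.5 cm

On each constant-a segment, Δv = aΔt and Δx = v₀Δt + ½aΔt²; chain segment to segment.
0–2 s: v starts -7 cm/s; Δx = -7·2 + ½·-11·2² = -36 cm; v ends -29 cm/s.
2–7 s: v starts -29 cm/s; Δx = -29·5 + ½·-10·5² = -270 cm; v ends -79 cm/s.
7–10 s: v starts -79 cm/s; Δx = -79·3 + ½·-5·3² = -259.5 cm; v ends -94 cm/s.
10–12 s: v starts -94 cm/s; Δx = -94·2 + ½·-7·2² = -202 cm; v ends -108 cm/s.
x(12) = -4 + Σ Δx = -771.5 cm.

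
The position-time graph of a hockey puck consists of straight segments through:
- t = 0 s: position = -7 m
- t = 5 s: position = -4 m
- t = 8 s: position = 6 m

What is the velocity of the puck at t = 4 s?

Velocity is the slope of the x-t graph on 0–5 s: (-4 − -7)/(5 − 0) = 0.6 m/s.

0.6 m/s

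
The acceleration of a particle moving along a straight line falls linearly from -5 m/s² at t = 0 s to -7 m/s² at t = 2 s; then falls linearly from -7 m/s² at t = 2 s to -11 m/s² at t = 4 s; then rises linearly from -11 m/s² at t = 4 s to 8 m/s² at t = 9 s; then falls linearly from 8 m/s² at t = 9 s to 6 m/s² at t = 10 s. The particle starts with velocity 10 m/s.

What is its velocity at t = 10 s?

Δv equals the area under the a-t graph; then v = v₀ + Δv.
0–2 s: ½(-5 + -7)(2) = -12 m/s
2–4 s: ½(-7 + -11)(2) = -18 m/s
4–9 s: ½(-11 + 8)(5) = -7.5 m/s
9–10 s: ½(8 + 6)(1) = 7 m/s
Δv = -30.5 m/s, so v(10) = 10 + (-30.5) = -20.5 m/s.

-20.5 m/s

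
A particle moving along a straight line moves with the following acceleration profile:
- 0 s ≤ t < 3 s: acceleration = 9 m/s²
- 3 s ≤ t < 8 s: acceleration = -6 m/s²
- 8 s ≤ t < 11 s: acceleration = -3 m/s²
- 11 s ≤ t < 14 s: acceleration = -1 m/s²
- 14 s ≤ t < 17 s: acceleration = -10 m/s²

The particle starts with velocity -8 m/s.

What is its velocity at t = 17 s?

-53 m/s

Δv equals the area under the a-t graph; then v = v₀ + Δv.
0–3 s: 9 × 3 = 27 m/s
3–8 s: -6 × 5 = -30 m/s
8–11 s: -3 × 3 = -9 m/s
11–14 s: -1 × 3 = -3 m/s
14–17 s: -10 × 3 = -30 m/s
Δv = -45 m/s, so v(17) = -8 + (-45) = -53 m/s.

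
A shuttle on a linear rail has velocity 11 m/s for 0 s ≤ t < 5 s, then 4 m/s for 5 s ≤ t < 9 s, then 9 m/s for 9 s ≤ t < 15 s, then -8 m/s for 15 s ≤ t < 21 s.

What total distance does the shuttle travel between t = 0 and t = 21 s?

173 m

Distance (not displacement) is the total path length: add the absolute areas under v-t.
0–5 s: |11| × 5 = 55 m
5–9 s: |4| × 4 = 16 m
9–15 s: |9| × 6 = 54 m
15–21 s: |-8| × 6 = 48 m
Total distance = 173 m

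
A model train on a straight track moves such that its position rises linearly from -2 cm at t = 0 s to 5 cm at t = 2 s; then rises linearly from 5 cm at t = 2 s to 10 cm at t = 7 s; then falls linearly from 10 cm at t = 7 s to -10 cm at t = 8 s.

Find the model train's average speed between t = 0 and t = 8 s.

Average speed = (total path length)/(elapsed time); on a piecewise-linear x-t graph the path length is Σ|Δx|.
0–2 s: |Δx| = |5 − -2| = 7 cm
2–7 s: |Δx| = |10 − 5| = 5 cm
7–8 s: |Δx| = |-10 − 10| = 20 cm
Total path = 32 cm; average speed = 32/8 = 4 cm/s.

4 cm/s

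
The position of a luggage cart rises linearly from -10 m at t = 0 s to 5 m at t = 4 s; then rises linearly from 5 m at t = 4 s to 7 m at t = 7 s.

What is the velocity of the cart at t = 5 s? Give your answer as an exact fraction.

Velocity is the slope of the x-t graph on 4–7 s: (7 − 5)/(7 − 4) = 2/3 m/s.

2/3 m/s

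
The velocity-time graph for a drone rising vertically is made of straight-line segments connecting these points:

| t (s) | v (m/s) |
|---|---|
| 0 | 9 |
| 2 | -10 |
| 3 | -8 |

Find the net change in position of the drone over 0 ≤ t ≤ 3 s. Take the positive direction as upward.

Displacement is the signed area under the v-t curve.
0–2 s: ½(9 + -10)(2) = -1 m
2–3 s: ½(-10 + -8)(1) = -9 m
Net displacement = -10 m

-10 m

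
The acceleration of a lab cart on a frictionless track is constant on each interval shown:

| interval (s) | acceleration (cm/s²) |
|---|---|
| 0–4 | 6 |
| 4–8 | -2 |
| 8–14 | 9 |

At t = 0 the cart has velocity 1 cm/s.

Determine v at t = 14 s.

71 cm/s

Δv equals the area under the a-t graph; then v = v₀ + Δv.
0–4 s: 6 × 4 = 24 cm/s
4–8 s: -2 × 4 = -8 cm/s
8–14 s: 9 × 6 = 54 cm/s
Δv = 70 cm/s, so v(14) = 1 + (70) = 71 cm/s.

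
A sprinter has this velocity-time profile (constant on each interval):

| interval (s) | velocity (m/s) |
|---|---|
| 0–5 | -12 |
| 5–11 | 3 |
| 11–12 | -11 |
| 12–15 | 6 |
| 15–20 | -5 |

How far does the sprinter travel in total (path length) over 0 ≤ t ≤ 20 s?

Total distance travelled is ∫|v| dt — sum the magnitudes of each area piece.
0–5 s: |-12| × 5 = 60 m
5–11 s: |3| × 6 = 18 m
11–12 s: |-11| × 1 = 11 m
12–15 s: |6| × 3 = 18 m
15–20 s: |-5| × 5 = 25 m
Total distance = 132 m

132 m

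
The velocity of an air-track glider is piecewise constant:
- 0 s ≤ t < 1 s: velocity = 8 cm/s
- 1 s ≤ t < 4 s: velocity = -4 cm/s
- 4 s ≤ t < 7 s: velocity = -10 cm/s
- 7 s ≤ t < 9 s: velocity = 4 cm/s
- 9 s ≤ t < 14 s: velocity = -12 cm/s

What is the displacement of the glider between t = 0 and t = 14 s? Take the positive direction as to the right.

Displacement is the signed area under the v-t curve.
0–1 s: 8 × 1 = 8 cm
1–4 s: -4 × 3 = -12 cm
4–7 s: -10 × 3 = -30 cm
7–9 s: 4 × 2 = 8 cm
9–14 s: -12 × 5 = -60 cm
Net displacement = -86 cm

-86 cm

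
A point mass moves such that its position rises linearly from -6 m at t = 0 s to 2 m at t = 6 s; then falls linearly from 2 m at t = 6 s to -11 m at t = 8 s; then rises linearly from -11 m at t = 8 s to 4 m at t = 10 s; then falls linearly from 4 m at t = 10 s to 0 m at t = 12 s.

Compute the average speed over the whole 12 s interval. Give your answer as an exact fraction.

Average speed = (total path length)/(elapsed time); on a piecewise-linear x-t graph the path length is Σ|Δx|.
0–6 s: |Δx| = |2 − -6| = 8 m
6–8 s: |Δx| = |-11 − 2| = 13 m
8–10 s: |Δx| = |4 − -11| = 15 m
10–12 s: |Δx| = |0 − 4| = 4 m
Total path = 40 m; average speed = 40/12 = 10/3 m/s.

10/3 m/s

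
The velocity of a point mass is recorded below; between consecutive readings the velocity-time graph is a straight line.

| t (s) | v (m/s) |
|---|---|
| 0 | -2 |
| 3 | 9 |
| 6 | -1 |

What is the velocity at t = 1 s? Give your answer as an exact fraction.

On 0–3 s the graph is linear from -2 to 9 m/s: v(1) = -2 + (9 − -2)·(1 − 0)/(3 − 0) = 5/3 m/s.

5/3 m/s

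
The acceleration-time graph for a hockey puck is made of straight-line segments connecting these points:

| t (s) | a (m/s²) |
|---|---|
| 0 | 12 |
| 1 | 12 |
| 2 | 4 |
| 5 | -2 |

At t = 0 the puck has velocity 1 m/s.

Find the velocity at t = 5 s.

24 m/s

Δv equals the area under the a-t graph; then v = v₀ + Δv.
0–1 s: 12 × 1 = 12 m/s
1–2 s: ½(12 + 4)(1) = 8 m/s
2–5 s: ½(4 + -2)(3) = 3 m/s
Δv = 23 m/s, so v(5) = 1 + (23) = 24 m/s.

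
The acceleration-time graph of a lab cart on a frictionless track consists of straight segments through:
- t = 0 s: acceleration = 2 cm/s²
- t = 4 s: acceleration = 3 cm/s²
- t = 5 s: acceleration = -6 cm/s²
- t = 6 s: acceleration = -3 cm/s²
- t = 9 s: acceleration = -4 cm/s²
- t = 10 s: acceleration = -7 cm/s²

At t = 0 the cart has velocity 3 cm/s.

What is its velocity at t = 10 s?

-9 cm/s

Δv equals the area under the a-t graph; then v = v₀ + Δv.
0–4 s: ½(2 + 3)(4) = 10 cm/s
4–5 s: ½(3 + -6)(1) = -1.5 cm/s
5–6 s: ½(-6 + -3)(1) = -4.5 cm/s
6–9 s: ½(-3 + -4)(3) = -10.5 cm/s
9–10 s: ½(-4 + -7)(1) = -5.5 cm/s
Δv = -12 cm/s, so v(10) = 3 + (-12) = -9 cm/s.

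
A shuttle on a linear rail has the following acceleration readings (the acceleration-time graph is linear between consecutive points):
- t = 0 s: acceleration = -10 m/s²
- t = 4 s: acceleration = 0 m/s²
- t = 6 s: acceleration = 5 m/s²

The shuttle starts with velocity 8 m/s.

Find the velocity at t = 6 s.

-7 m/s

Δv equals the area under the a-t graph; then v = v₀ + Δv.
0–4 s: ½(-10 + 0)(4) = -20 m/s
4–6 s: ½(0 + 5)(2) = 5 m/s
Δv = -15 m/s, so v(6) = 8 + (-15) = -7 m/s.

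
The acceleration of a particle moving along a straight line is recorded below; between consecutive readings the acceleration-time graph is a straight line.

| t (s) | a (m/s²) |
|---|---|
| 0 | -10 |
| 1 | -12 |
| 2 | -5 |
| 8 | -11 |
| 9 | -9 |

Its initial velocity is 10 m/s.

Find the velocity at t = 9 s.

Δv equals the area under the a-t graph; then v = v₀ + Δv.
0–1 s: ½(-10 + -12)(1) = -11 m/s
1–2 s: ½(-12 + -5)(1) = -8.5 m/s
2–8 s: ½(-5 + -11)(6) = -48 m/s
8–9 s: ½(-11 + -9)(1) = -10 m/s
Δv = -77.5 m/s, so v(9) = 10 + (-77.5) = -67.5 m/s.

-67.5 m/s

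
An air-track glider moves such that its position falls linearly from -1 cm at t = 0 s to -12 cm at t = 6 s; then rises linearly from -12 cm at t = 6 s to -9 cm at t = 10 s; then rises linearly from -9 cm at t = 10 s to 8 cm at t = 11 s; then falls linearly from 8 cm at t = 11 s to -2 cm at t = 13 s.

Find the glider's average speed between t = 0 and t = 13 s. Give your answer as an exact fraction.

Average speed = (total path length)/(elapsed time); on a piecewise-linear x-t graph the path length is Σ|Δx|.
0–6 s: |Δx| = |-12 − -1| = 11 cm
6–10 s: |Δx| = |-9 − -12| = 3 cm
10–11 s: |Δx| = |8 − -9| = 17 cm
11–13 s: |Δx| = |-2 − 8| = 10 cm
Total path = 41 cm; average speed = 41/13 = 41/13 cm/s.

41/13 cm/s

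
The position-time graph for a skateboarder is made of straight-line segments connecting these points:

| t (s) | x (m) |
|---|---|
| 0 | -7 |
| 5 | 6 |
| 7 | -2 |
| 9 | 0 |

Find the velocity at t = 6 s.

-4 m/s

Velocity is the slope of the x-t graph on 5–7 s: (-2 − 6)/(7 − 5) = -4 m/s.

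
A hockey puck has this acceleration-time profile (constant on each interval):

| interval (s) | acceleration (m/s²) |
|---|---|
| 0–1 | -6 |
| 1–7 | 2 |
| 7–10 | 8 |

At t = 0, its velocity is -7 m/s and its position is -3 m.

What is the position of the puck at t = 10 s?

On each constant-a segment, Δv = aΔt and Δx = v₀Δt + ½aΔt²; chain segment to segment.
0–1 s: v starts -7 m/s; Δx = -7·1 + ½·-6·1² = -10 m; v ends -13 m/s.
1–7 s: v starts -13 m/s; Δx = -13·6 + ½·2·6² = -42 m; v ends -1 m/s.
7–10 s: v starts -1 m/s; Δx = -1·3 + ½·8·3² = 33 m; v ends 23 m/s.
x(10) = -3 + Σ Δx = -22 m.

-22 m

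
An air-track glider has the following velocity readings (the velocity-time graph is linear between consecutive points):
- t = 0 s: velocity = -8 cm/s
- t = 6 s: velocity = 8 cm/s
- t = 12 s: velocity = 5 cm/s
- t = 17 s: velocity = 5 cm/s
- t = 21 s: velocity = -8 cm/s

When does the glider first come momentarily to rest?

t = 3 s

v changes sign on 0–6 s (from -8 to 8); the graph is linear there, so v = 0 at t = 0 + (8)·(6 − 0)/(8 − -8) = 3 s.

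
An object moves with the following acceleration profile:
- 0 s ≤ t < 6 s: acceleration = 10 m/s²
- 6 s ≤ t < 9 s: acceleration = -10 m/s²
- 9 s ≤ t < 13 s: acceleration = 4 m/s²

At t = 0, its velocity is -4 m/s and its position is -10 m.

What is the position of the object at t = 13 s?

405 m

On each constant-a segment, Δv = aΔt and Δx = v₀Δt + ½aΔt²; chain segment to segment.
0–6 s: v starts -4 m/s; Δx = -4·6 + ½·10·6² = 156 m; v ends 56 m/s.
6–9 s: v starts 56 m/s; Δx = 56·3 + ½·-10·3² = 123 m; v ends 26 m/s.
9–13 s: v starts 26 m/s; Δx = 26·4 + ½·4·4² = 136 m; v ends 42 m/s.
x(13) = -10 + Σ Δx = 405 m.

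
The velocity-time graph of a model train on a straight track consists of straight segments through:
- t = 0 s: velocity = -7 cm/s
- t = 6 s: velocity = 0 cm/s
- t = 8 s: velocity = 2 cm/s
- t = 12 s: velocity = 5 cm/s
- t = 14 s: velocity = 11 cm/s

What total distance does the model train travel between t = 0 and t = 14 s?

53 cm

Distance (not displacement) is the total path length: add the absolute areas under v-t.
0–6 s: |½(-7 + 0)(6)| = 21 cm
6–8 s: |½(0 + 2)(2)| = 2 cm
8–12 s: |½(2 + 5)(4)| = 14 cm
12–14 s: |½(5 + 11)(2)| = 16 cm
Total distance = 53 cm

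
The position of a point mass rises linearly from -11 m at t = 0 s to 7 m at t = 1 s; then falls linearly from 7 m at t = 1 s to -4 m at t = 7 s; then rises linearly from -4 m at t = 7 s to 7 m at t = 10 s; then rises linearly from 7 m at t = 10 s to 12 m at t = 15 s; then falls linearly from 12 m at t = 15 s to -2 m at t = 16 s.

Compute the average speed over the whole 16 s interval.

3.6875 m/s

Average speed = (total path length)/(elapsed time); on a piecewise-linear x-t graph the path length is Σ|Δx|.
0–1 s: |Δx| = |7 − -11| = 18 m
1–7 s: |Δx| = |-4 − 7| = 11 m
7–10 s: |Δx| = |7 − -4| = 11 m
10–15 s: |Δx| = |12 − 7| = 5 m
15–16 s: |Δx| = |-2 − 12| = 14 m
Total path = 59 m; average speed = 59/16 = 3.6875 m/s.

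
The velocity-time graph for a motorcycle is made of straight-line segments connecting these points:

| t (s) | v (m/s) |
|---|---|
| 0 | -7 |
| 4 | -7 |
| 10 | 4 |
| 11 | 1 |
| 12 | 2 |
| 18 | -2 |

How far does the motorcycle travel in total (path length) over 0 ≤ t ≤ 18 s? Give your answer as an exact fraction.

613/11 m

Distance (not displacement) is the total path length: add the absolute areas under v-t.
0–4 s: |-7| × 4 = 28 m
4–10 s: v = 0 at t = 86/11 s; triangle areas 147/11 + 48/11 = 195/11 m
10–11 s: |½(4 + 1)(1)| = 2.5 m
11–12 s: |½(1 + 2)(1)| = 1.5 m
12–18 s: v = 0 at t = 15 s; triangle areas 3 + 3 = 6 m
Total distance = 613/11 m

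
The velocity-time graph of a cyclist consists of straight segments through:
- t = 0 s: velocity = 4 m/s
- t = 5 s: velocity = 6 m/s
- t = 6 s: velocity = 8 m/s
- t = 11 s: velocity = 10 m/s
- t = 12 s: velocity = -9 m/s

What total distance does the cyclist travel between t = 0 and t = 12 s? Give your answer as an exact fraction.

3107/38 m

Total distance travelled is ∫|v| dt — sum the magnitudes of each area piece.
0–5 s: |½(4 + 6)(5)| = 25 m
5–6 s: |½(6 + 8)(1)| = 7 m
6–11 s: |½(8 + 10)(5)| = 45 m
11–12 s: v = 0 at t = 219/19 s; triangle areas 50/19 + 81/38 = 181/38 m
Total distance = 3107/38 m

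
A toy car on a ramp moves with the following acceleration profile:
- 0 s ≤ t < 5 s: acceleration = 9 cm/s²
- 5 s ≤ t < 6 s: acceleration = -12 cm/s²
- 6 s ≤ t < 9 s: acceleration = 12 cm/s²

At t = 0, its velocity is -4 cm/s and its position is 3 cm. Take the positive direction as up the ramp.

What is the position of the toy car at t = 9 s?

On each constant-a segment, Δv = aΔt and Δx = v₀Δt + ½aΔt²; chain segment to segment.
0–5 s: v starts -4 cm/s; Δx = -4·5 + ½·9·5² = 92.5 cm; v ends 41 cm/s.
5–6 s: v starts 41 cm/s; Δx = 41·1 + ½·-12·1² = 35 cm; v ends 29 cm/s.
6–9 s: v starts 29 cm/s; Δx = 29·3 + ½·12·3² = 141 cm; v ends 65 cm/s.
x(9) = 3 + Σ Δx = 271.5 cm.

271.5 cm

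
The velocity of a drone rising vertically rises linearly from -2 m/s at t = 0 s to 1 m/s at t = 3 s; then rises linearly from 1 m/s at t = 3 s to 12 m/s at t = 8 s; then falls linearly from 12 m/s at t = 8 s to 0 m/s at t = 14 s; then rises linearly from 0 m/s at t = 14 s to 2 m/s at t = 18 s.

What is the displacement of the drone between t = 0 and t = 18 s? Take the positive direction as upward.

71 m

Displacement is the signed area under the v-t curve.
0–3 s: ½(-2 + 1)(3) = -1.5 m
3–8 s: ½(1 + 12)(5) = 32.5 m
8–14 s: ½(12 + 0)(6) = 36 m
14–18 s: ½(0 + 2)(4) = 4 m
Net displacement = 71 m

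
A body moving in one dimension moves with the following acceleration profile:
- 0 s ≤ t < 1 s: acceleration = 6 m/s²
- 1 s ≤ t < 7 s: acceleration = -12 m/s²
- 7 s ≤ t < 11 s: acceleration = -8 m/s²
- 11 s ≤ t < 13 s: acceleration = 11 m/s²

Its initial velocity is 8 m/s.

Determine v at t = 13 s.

Δv equals the area under the a-t graph; then v = v₀ + Δv.
0–1 s: 6 × 1 = 6 m/s
1–7 s: -12 × 6 = -72 m/s
7–11 s: -8 × 4 = -32 m/s
11–13 s: 11 × 2 = 22 m/s
Δv = -76 m/s, so v(13) = 8 + (-76) = -68 m/s.

-68 m/s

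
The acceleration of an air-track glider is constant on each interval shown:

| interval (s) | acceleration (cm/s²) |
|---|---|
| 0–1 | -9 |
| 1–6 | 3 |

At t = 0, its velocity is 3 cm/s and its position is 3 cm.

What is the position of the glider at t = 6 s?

On each constant-a segment, Δv = aΔt and Δx = v₀Δt + ½aΔt²; chain segment to segment.
0–1 s: v starts 3 cm/s; Δx = 3·1 + ½·-9·1² = -1.5 cm; v ends -6 cm/s.
1–6 s: v starts -6 cm/s; Δx = -6·5 + ½·3·5² = 7.5 cm; v ends 9 cm/s.
x(6) = 3 + Σ Δx = 9 cm.

9 cm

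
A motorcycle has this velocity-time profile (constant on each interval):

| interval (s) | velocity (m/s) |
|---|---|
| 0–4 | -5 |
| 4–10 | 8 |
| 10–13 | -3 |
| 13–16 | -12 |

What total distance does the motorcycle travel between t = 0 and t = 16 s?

113 m

Total distance travelled is ∫|v| dt — sum the magnitudes of each area piece.
0–4 s: |-5| × 4 = 20 m
4–10 s: |8| × 6 = 48 m
10–13 s: |-3| × 3 = 9 m
13–16 s: |-12| × 3 = 36 m
Total distance = 113 m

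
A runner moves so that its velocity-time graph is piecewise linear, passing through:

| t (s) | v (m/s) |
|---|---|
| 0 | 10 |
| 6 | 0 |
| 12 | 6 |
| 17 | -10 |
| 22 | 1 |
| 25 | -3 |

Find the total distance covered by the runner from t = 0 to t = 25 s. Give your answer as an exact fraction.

2111/22 m

Distance (not displacement) is the total path length: add the absolute areas under v-t.
0–6 s: |½(10 + 0)(6)| = 30 m
6–12 s: |½(0 + 6)(6)| = 18 m
12–17 s: v = 0 at t = 13.875 s; triangle areas 5.625 + 15.625 = 21.25 m
17–22 s: v = 0 at t = 237/11 s; triangle areas 250/11 + 5/22 = 505/22 m
22–25 s: v = 0 at t = 22.75 s; triangle areas 0.375 + 3.375 = 3.75 m
Total distance = 2111/22 m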